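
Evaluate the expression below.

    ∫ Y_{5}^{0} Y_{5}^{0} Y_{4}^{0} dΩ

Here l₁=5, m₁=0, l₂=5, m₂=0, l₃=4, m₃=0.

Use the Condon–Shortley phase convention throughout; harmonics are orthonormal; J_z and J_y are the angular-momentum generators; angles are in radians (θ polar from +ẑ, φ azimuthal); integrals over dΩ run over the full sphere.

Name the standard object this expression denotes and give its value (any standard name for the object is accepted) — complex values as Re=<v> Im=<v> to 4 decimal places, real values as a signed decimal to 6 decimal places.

Gaunt coefficient, +0.130198

This is a Gaunt coefficient — the integral of a triple product of spherical harmonics over the sphere.
m-sum 0 ✓  L=14 even ✓  0≤4≤10 ✓
Π(2lᵢ+1) = 11×11×9 = 1089
triangle coeff Δ(5,5,4) = 1/3153150
Σ_t [1,5]: t=1:−1/69120 t=2:+1/1728 t=3:−1/576 t=4:+1/1728 t=5:−1/69120 = -7/11520
(3j)²=2/143 [(5 5 4; 0 0 0)], sign=-1
(m-triple is (0,0,0) — same symbol as above.)
⇒ 4πI² = 36/169
I = (+1)√(36/169/(4π)) = 0.13019760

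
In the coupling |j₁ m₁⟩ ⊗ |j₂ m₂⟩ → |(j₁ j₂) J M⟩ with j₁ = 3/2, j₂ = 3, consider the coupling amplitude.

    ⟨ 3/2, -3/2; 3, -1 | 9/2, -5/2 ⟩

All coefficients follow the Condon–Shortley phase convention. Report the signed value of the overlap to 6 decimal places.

+√(5/12) ≈ +0.645497

j₁+j₂−J=0  J+j₁−j₂=3  J−j₁+j₂=6  j₁+j₂+J+1=10
(j₁±m₁, j₂±m₂, J±M) = (0,3,2,4,2,7)
P² = 34560
sum k=0..0:
  [0] +1/288 = 1/288
S = 1/288
C² = P²·S² = 5/12 ; C = +0.645497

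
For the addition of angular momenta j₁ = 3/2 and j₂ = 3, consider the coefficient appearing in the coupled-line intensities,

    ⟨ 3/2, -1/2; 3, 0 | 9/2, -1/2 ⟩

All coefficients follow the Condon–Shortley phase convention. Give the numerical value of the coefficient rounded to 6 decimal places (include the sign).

+√(10/21) ≈ +0.690066

√[10·0!3!6!/10! · 1!2!3!3!4!5!] = √(17280/7)
  +(−1)^0/∏(0,0,2,3,1,3)! = 1/72  (running 1/72)
⟨..|..⟩ = √(17280/7)·(1/72) = +0.690066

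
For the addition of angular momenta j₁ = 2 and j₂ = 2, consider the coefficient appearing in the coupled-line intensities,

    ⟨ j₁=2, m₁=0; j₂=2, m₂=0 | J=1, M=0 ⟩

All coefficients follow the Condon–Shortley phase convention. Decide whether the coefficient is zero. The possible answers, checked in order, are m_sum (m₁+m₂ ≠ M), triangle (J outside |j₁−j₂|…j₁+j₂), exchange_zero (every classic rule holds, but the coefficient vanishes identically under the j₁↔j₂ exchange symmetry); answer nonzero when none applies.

m-sum: m₁+m₂ = 0+0 = 0, M = 0  ✓
triangle: |j₁−j₂| = 0 ≤ J = 1 ≤ j₁+j₂ = 4  ✓
exchange: j₁=j₂ and m₁=m₂, and (−1)^(j₁+j₂−J) = (−1)^3 = −1 forces ⟨j₁m₁;j₂m₂|JM⟩ = −⟨j₂m₂;j₁m₁|JM⟩ = −⟨j₁m₁;j₂m₂|JM⟩ ⇒ the coefficient vanishes identically
Racah sum check: Σ_k collapses to 0 ⇒ CG = 0

exchange_zero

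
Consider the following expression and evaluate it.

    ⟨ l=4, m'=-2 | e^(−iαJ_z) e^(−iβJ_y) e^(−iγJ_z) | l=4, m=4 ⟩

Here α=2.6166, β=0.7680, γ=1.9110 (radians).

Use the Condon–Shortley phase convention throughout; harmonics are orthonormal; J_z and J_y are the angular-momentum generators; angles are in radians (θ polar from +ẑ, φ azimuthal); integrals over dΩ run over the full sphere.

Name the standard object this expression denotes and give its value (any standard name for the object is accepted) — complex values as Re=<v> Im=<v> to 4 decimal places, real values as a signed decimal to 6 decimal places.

This is a Wigner D-matrix element — the rotation-matrix element ⟨l m'| R(α,β,γ) |l m⟩ in the angular-momentum basis.
First d^4_{-2,4}(β=0.7680), then the phase factors e^{-i(-2)α} and e^{-i(4)γ}:
Half-angle: c=0.927174, s=0.374632. N=√(2·720·40320·1)=7619.763776
Admissible k: 6..6 (factorial args all ≥0)
  k=6: (−1)^0·7619.7638/(1440)·0.9272^2·0.3746^6 = +0.012576
d^4_{-2,4}(0.7680) = +0.012576
D = (+0.497584-0.867416i)·(+0.012576)·(+0.208442-0.978035i) = -0.009364-0.008394i

Wigner D-matrix element, Re=-0.0094 Im=-0.0084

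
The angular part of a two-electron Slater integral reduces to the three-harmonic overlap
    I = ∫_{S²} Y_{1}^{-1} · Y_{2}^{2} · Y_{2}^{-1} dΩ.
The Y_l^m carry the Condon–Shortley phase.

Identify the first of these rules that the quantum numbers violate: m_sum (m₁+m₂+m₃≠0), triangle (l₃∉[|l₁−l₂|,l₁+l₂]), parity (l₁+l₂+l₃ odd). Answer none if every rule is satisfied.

m₁+m₂+m₃ = -1 + 2 − 1 = 0  ✓
triangle: |1−2|=1 ≤ l₃=2 ≤ 1+2=3  ✓
parity: l₁+l₂+l₃ = 5 is odd  ✗

parity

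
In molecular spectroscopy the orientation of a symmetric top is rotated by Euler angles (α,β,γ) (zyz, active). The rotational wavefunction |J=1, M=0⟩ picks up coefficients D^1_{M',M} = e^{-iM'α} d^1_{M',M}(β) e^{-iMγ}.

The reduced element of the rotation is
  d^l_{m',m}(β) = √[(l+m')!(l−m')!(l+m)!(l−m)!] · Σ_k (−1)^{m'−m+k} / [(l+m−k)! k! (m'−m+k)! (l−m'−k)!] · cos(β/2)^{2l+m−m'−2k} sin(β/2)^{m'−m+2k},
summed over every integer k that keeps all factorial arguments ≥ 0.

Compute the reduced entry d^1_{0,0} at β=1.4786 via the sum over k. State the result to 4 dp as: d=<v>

d=0.0921

d^1_{0,0}(β=1.4786) via the finite sum:
With c≡cos(β/2)=0.738940 and s≡sin(β/2)=0.673771, N=[1·1·1·1]^{1/2}=1.000000
The bounds max(0,m−m')=0 and min(l+m,l−m')=1 give 2 terms
  k=0: (−1)^0·1.0000/(1)·0.7389^2·0.6738^0 = +0.546033
  k=1: (−1)^1·1.0000/(1)·0.7389^0·0.6738^2 = -0.453967
d^1_{0,0}(1.4786) = +0.546033 -0.453967 = +0.092066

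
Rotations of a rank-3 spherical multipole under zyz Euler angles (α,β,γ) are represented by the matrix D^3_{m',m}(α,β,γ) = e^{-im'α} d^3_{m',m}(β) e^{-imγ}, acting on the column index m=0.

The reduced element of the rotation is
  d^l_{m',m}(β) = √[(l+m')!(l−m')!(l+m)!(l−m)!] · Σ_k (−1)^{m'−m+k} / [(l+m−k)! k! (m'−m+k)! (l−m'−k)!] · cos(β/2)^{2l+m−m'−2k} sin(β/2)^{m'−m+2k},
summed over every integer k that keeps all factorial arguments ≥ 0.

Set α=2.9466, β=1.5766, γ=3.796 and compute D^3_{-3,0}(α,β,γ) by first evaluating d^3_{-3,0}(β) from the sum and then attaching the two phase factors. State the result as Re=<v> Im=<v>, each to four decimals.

Re=-0.4660 Im=0.3087

Split into d^3_{-3,0}(β=1.5766) × two z-phases.
Half-angle: c=0.705052, s=0.709156. N=√(1·720·6·6)=160.996894
Admissible k: 3..3 (factorial args all ≥0)
  k=3: (−1)^0·160.9969/(36)·0.7051^3·0.7092^3 = +0.558989
d^3_{-3,0}(1.5766) = +0.558989
Attach z-rotation phases: D = e^{-i(-3)(2.9466)}·(+0.558989)·e^{-i(0)(3.7960)} = -0.466042+0.308663i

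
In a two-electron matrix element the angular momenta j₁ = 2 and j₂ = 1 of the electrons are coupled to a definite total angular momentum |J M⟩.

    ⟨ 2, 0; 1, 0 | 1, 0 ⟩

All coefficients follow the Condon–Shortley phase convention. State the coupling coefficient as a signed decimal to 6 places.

−√(2/5) ≈ -0.632456

j₁+j₂−J=2  J+j₁−j₂=2  J−j₁+j₂=0  j₁+j₂+J+1=5
(j₁±m₁, j₂±m₂, J±M) = (2,2,1,1,1,1)
P² = 2/5
sum k=1..1:
  [1] −1/1 = -1
S = -1
C² = P²·S² = 2/5 ; C = -0.632456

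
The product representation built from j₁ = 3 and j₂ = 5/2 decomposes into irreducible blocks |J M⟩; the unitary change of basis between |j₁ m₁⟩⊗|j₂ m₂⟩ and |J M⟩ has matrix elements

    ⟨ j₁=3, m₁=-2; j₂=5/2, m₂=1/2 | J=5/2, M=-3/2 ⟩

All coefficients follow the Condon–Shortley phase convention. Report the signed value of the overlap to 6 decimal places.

+√(1/14) ≈ +0.267261

triangle: 3!×3!×2!/9! = 72/362880
(j±m)!: 1!×5!×3!×2!×1!×4! = 34560
prefactor² = (2J+1)×Δ×N² = 288/7
  k=2: +1/(2!×1!×3!×1!×0!×1!) = 1/12
  k=3: −1/(3!×0!×2!×0!×1!×2!) = -1/24
Σ = 1/24  ⇒  CG² = 288/7×(1/24)² = 1/14
CG = +√(1/14) = +0.267261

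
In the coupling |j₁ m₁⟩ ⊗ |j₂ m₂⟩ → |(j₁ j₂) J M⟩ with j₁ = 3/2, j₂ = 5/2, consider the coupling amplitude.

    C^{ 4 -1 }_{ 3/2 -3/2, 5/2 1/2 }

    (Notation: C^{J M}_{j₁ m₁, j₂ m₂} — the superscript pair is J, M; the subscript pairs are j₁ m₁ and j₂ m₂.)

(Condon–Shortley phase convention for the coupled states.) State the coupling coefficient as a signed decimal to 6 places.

triangle: 0!*3!*5!/9! = 720/362880
(j±m)!: 0!*3!*3!*2!*3!*5! = 51840
prefactor² = (2J+1)*Δ*N² = 6480/7
  k=0: +1/(0!*0!*3!*3!*0!*2!) = 1/72
Σ = 1/72  ⇒  CG² = 6480/7*(1/72)² = 5/28
CG = +√(5/28) = +0.422577

+0.422577  (= +√(5/28))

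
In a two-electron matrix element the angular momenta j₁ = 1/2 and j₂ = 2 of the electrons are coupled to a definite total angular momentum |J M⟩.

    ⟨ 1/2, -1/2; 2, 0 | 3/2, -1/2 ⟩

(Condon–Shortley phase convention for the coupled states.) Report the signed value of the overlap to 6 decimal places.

−√(2/5) = -0.632456

triangle: 1!*0!*3!/5! = 6/120
(j±m)!: 0!*1!*2!*2!*1!*2! = 8
prefactor² = (2J+1)*Δ*N² = 8/5
  k=1: −1/(1!*0!*0!*1!*0!*2!) = -1/2
Σ = -1/2  ⇒  CG² = 8/5*(-1/2)² = 2/5
CG = −√(2/5) = -0.632456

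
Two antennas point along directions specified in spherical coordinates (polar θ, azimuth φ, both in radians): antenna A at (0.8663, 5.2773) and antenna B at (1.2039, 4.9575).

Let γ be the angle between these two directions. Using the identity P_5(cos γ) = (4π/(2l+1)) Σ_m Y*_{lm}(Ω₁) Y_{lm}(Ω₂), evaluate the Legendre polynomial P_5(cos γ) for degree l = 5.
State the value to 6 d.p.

0.009074

Expand P_5 via completeness: Σ_{m} conj(Y_{5,m}) at Ω₁ times Y_{5,m} at Ω₂ —
  m=-5: Y*=0.03716 + 0.11325j  Y=0.30951 + 0.11131j  product -0.00111 + 0.03919j
  m=-4: Y*=-0.20365 + 0.24732j  Y=0.22250 - 0.33206j  product 0.03681 + 0.12265j
  m=-3: Y*=-0.42140 - 0.05250j  Y=-0.02985 - 0.03299j  product 0.01084 + 0.01547j
  m=-2: Y*=-0.07027 - 0.14888j  Y=0.28692 - 0.15312j  product -0.04296 - 0.03196j
  m=-1: Y*=-0.15384 + 0.24273j  Y=-0.03292 - 0.13161j  product 0.03701 + 0.01226j
  m=+0: Y*=-0.24824 + 0.00000j  Y=0.29516 + 0.00000j  product -0.07327 + 0.00000j
  m=+1: Y*=0.15384 + 0.24273j  Y=0.03292 - 0.13161j  product 0.03701 - 0.01226j
  m=+2: Y*=-0.07027 + 0.14888j  Y=0.28692 + 0.15312j  product -0.04296 + 0.03196j
  m=+3: Y*=0.42140 - 0.05250j  Y=0.02985 - 0.03299j  product 0.01084 - 0.01547j
  m=+4: Y*=-0.20365 - 0.24732j  Y=0.22250 + 0.33206j  product 0.03681 - 0.12265j
  m=+5: Y*=-0.03716 + 0.11325j  Y=-0.30951 + 0.11131j  product -0.00111 - 0.03919j
Σ over m = 0.00794 - 0.00000j; ×(4π/11) → 0.00907 - 0.00000j. Real part: 0.009074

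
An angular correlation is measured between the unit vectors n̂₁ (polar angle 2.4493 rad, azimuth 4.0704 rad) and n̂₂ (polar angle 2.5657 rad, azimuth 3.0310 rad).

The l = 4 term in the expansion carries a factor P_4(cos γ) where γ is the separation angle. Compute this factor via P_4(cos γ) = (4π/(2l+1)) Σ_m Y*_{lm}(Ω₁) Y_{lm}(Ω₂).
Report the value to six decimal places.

-0.162229

Term-by-term m-sum for l=4 (normalisation 4π/9 = 1.396263):
  m=-4: Y*=(-0.061702, -0.039866)  Y=(0.035176, 0.016662)  product (-0.001506, -0.002430)
  m=-3: Y*=(-0.234938, 0.087138)  Y=(0.160302, 0.055226)  product (-0.042473, 0.000994)
  m=-2: Y*=(-0.121380, 0.411527)  Y=(0.379816, 0.085407)  product (-0.081250, 0.145938)
  m=-1: Y*=(0.159789, 0.213724)  Y=(0.413200, 0.045884)  product (0.056218, 0.095642)
  m=+0: Y*=(-0.263115, -0.000000)  Y=(-0.082983, 0.000000)  product (0.021834, 0.000000)
  m=+1: Y*=(-0.159789, 0.213724)  Y=(-0.413200, 0.045884)  product (0.056218, -0.095642)
  m=+2: Y*=(-0.121380, -0.411527)  Y=(0.379816, -0.085407)  product (-0.081250, -0.145938)
  m=+3: Y*=(0.234938, 0.087138)  Y=(-0.160302, 0.055226)  product (-0.042473, -0.000994)
  m=+4: Y*=(-0.061702, 0.039866)  Y=(0.035176, -0.016662)  product (-0.001506, 0.002430)
Total Σ_m = (-0.116188, -0.000000). Multiply by 1.396263: (-0.162229, -0.000000). P_4(cos γ) = -0.162229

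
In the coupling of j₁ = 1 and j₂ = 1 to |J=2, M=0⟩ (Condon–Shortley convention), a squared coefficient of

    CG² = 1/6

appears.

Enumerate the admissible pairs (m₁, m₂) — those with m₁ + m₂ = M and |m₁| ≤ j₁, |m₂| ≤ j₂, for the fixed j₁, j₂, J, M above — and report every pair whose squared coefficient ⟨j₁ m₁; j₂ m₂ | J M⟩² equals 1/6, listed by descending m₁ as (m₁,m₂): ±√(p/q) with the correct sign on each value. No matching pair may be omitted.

Admissible pairs with m₁+m₂ = M = 0: (-1,1), (0,0), (1,-1)
  (m₁,m₂)=(1,-1): CG² = 1/6, CG = +√(1/6)   ← matches the target
  (m₁,m₂)=(0,0): CG² = 2/3, CG = +√(2/3)
  (m₁,m₂)=(-1,1): CG² = 1/6, CG = +√(1/6)   ← matches the target
Pairs with CG² = 1/6: (1,-1): +√(1/6); (-1,1): +√(1/6)

(1,-1): +√(1/6); (-1,1): +√(1/6)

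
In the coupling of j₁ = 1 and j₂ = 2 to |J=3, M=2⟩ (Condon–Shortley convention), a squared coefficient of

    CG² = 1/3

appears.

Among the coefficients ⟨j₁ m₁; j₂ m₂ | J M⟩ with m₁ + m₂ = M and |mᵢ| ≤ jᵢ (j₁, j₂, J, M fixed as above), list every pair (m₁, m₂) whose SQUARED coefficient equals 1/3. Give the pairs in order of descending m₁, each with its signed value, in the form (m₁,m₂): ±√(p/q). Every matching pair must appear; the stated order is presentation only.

Admissible pairs with m₁+m₂ = M = 2: (0,2), (1,1)
  (m₁,m₂)=(1,1): CG² = 2/3, CG = +√(2/3)
  (m₁,m₂)=(0,2): CG² = 1/3, CG = +√(1/3)   ← matches the target
Pairs with CG² = 1/3: (0,2): +√(1/3)

(0,2): +√(1/3)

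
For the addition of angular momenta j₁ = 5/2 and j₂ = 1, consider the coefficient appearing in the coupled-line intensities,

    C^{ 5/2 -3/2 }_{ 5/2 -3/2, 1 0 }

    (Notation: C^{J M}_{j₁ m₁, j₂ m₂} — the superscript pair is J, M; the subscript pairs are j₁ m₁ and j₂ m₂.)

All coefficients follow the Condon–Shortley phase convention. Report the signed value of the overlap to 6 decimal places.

−√(9/35) = -0.507093

√[6·1!4!1!/7! · 1!4!1!1!1!4!] = √(576/35)
  +(−1)^0/∏(0,1,4,1,0,0)! = 1/24  (running 1/24)
  +(−1)^1/∏(1,0,3,0,1,1)! = -1/6  (running -1/8)
⟨..|..⟩ = √(576/35)·(-1/8) = -0.507093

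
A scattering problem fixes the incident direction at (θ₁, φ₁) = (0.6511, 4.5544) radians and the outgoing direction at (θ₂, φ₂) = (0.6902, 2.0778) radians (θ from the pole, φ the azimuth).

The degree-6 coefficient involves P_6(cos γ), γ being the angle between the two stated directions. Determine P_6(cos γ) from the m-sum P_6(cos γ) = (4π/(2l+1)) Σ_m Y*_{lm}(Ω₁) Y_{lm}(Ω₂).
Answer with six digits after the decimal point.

Term-by-term m-sum for l=6 (normalisation 4π/13 = 0.966644):
  m=-6: (-0.01397 + 0.01944j) × (0.03202 + 0.00320j) = -0.00051 + 0.00058j  (running Σ = -0.00051 + 0.00058j)
  m=-5: (-0.07731 - 0.07661j) × (-0.07697 + 0.11093j) = 0.01445 - 0.00268j  (running Σ = 0.01394 - 0.00210j)
  m=-4: (0.23147 - 0.16946j) × (-0.14341 - 0.29149j) = -0.08259 - 0.04317j  (running Σ = -0.06865 - 0.04527j)
  m=-3: (0.20845 + 0.40636j) × (0.45848 + 0.02284j) = 0.08629 + 0.19107j  (running Σ = 0.01763 + 0.14580j)
  m=-2: (-0.32081 + 0.10488j) × (-0.13709 + 0.22023j) = 0.02088 - 0.08503j  (running Σ = 0.03852 + 0.06077j)
  m=-1: (0.02409 + 0.15120j) × (0.11497 + 0.20700j) = -0.02853 + 0.02237j  (running Σ = 0.00999 + 0.08314j)
  m=0: (-0.39140 + 0.00000j) × (-0.34166 + 0.00000j) = 0.13373 + 0.00000j  (running Σ = 0.14372 + 0.08314j)
  m=1: (-0.02409 + 0.15120j) × (-0.11497 + 0.20700j) = -0.02853 - 0.02237j  (running Σ = 0.11519 + 0.06077j)
  m=2: (-0.32081 - 0.10488j) × (-0.13709 - 0.22023j) = 0.02088 + 0.08503j  (running Σ = 0.13607 + 0.14580j)
  m=3: (-0.20845 + 0.40636j) × (-0.45848 + 0.02284j) = 0.08629 - 0.19107j  (running Σ = 0.22236 - 0.04527j)
  m=4: (0.23147 + 0.16946j) × (-0.14341 + 0.29149j) = -0.08259 + 0.04317j  (running Σ = 0.13976 - 0.00210j)
  m=5: (0.07731 - 0.07661j) × (0.07697 + 0.11093j) = 0.01445 + 0.00268j  (running Σ = 0.15421 + 0.00058j)
  m=6: (-0.01397 - 0.01944j) × (0.03202 - 0.00320j) = -0.00051 - 0.00058j  (running Σ = 0.15370 + 0.00000j)
Total Σ_m = 0.15370 + 0.00000j. Multiply by 0.966644: 0.14858 + 0.00000j. P_6(cos γ) = 0.148577

0.148577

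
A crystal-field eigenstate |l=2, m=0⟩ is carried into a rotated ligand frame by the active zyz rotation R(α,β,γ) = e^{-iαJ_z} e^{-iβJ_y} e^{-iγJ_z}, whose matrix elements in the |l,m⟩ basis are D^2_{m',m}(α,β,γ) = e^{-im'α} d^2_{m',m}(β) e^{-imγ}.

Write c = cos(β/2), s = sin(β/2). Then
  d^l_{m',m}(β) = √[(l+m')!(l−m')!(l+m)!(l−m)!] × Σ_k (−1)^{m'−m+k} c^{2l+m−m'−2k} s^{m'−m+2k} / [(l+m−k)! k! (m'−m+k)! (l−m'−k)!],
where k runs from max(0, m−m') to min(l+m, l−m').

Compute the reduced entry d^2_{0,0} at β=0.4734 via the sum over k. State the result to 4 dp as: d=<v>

d=0.6882

d^2_{0,0}(β=0.4734) via the finite sum:
c=cos(0.473400/2)=0.972117, s=sin(0.473400/2)=0.234496; N=√[2·2·2·2]=4.000000
k∈{0,1,2} keeps every argument non-negative
  k=0: (−1)^0·4.0000/(4)·0.9721^4·0.2345^0 = +0.893047
  k=1: (−1)^1·4.0000/(1)·0.9721^2·0.2345^2 = -0.207858
  k=2: (−1)^2·4.0000/(4)·0.9721^0·0.2345^4 = +0.003024
d^2_{0,0}(0.4734) = +0.893047 -0.207858 +0.003024 = +0.688212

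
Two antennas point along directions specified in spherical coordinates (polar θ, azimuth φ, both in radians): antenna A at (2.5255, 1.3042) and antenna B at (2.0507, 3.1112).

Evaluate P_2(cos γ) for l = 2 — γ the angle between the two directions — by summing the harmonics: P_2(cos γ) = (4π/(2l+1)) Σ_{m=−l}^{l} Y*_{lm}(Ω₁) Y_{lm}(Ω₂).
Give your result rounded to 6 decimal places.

-0.401036

Term-by-term m-sum for l=2 (normalisation 4π/5 = 2.513274):
  term(m=-2) = (-0.034908, 0.017838)   from Y*(Ω₁)=(-0.111077, 0.065559), Y(Ω₂)=(0.303374, 0.018463)
  term(m=-1) = (-0.026976, -0.112073)   from Y*(Ω₁)=(-0.095985, -0.351469), Y(Ω₂)=(0.316244, 0.009614)
  term(m=+0) = (-0.035799, 0.000000)   from Y*(Ω₁)=(0.314845, -0.000000), Y(Ω₂)=(-0.113704, 0.000000)
  term(m=+1) = (-0.026976, 0.112073)   from Y*(Ω₁)=(0.095985, -0.351469), Y(Ω₂)=(-0.316244, 0.009614)
  term(m=+2) = (-0.034908, -0.017838)   from Y*(Ω₁)=(-0.111077, -0.065559), Y(Ω₂)=(0.303374, -0.018463)
Total Σ_m = (-0.159567, 0.000000). Multiply by 2.513274: (-0.401036, 0.000000). P_2(cos γ) = -0.401036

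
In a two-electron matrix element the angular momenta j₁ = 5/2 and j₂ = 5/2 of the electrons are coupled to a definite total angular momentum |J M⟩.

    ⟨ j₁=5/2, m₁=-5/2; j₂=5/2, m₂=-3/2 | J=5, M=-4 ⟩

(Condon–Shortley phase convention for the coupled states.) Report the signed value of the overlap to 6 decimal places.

j₁+j₂−J=0  J+j₁−j₂=5  J−j₁+j₂=5  j₁+j₂+J+1=11
(j₁±m₁, j₂±m₂, J±M) = (0,5,1,4,1,9)
P² = 4147200
sum k=0..0:
  [0] +1/2880 = 1/2880
S = 1/2880
C² = P²·S² = 1/2 ; C = +0.707107

+√(1/2) = +0.707107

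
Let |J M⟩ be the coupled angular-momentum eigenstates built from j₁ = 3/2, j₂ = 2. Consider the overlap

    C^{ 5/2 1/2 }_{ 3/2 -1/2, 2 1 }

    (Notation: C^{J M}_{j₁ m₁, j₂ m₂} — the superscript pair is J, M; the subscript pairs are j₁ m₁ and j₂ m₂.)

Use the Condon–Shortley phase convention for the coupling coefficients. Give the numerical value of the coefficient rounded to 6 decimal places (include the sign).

triangle: 1!·2!·3!/7! = 12/5040
(j±m)!: 1!·2!·3!·1!·3!·2! = 144
prefactor² = (2J+1)·Δ·N² = 72/35
  k=0: +1/(0!·1!·2!·3!·0!·0!) = 1/12
  k=1: −1/(1!·0!·1!·2!·1!·1!) = -1/2
Σ = -5/12  ⇒  CG² = 72/35·(-5/12)² = 5/14
CG = −√(5/14) = -0.597614

−√(5/14) = -0.597614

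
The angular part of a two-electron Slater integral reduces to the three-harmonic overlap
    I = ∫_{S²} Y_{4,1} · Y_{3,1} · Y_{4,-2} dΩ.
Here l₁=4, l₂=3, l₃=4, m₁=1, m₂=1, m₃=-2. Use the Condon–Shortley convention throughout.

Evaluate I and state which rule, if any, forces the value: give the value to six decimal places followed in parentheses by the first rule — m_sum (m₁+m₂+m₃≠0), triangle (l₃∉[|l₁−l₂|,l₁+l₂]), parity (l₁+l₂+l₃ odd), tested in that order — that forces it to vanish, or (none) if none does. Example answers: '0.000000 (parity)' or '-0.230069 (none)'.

0.000000 (parity)

Σlᵢ=11 odd — θ-integrand is odd under cosθ→−cosθ; I=0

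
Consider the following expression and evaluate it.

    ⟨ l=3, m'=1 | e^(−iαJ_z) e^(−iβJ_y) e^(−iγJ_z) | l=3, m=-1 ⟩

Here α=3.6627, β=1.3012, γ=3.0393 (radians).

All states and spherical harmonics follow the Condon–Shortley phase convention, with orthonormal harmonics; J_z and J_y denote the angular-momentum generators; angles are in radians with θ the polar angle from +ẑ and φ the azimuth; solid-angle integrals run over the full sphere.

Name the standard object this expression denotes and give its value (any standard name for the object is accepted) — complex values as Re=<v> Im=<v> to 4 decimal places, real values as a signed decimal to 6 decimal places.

This is a Wigner D-matrix element — the rotation-matrix element ⟨l m'| R(α,β,γ) |l m⟩ in the angular-momentum basis.
First d^3_{1,-1}(β=1.3012), then the phase factors e^{-i(1)α} and e^{-i(-1)γ}:
Half-angle: c=0.795721, s=0.605664. N=√(24·2·2·24)=48.000000
The bounds max(0,m−m')=0 and min(l+m,l−m')=2 give 3 terms
  k=0: (−1)^2·48.0000/(8)·0.7957^4·0.6057^2 = +0.882383
  k=1: (−1)^3·48.0000/(6)·0.7957^2·0.6057^4 = -0.681613
  k=2: (−1)^4·48.0000/(48)·0.7957^0·0.6057^6 = +0.049362
d^3_{1,-1}(1.3012) = +0.882383 -0.681613 +0.049362 = +0.250131
Attach z-rotation phases: D = e^{-i(1)(3.6627)}·(+0.250131)·e^{-i(-1)(3.0393)} = +0.203081-0.146026i

Wigner D-matrix element, Re=0.2031 Im=-0.1460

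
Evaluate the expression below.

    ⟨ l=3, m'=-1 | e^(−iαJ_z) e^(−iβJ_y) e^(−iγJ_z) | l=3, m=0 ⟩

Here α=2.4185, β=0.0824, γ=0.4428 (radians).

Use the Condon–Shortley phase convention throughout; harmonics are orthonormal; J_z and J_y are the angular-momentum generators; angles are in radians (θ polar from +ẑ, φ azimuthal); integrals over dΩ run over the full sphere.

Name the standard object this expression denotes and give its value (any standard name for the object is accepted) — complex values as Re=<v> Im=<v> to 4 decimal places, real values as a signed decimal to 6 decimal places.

This is a Wigner D-matrix element — the rotation-matrix element ⟨l m'| R(α,β,γ) |l m⟩ in the angular-momentum basis.
First d^3_{-1,0}(β=0.0824), then the phase factors e^{-i(-1)α} and e^{-i(0)γ}:
c=cos(0.082400/2)=0.999151, s=sin(0.082400/2)=0.041188; N=√[2·24·6·6]=41.569219
k∈{1,2,3} keeps every argument non-negative
  k=1: (−1)^0·41.5692/(12)·0.9992^5·0.0412^1 = +0.142076
  k=2: (−1)^1·41.5692/(4)·0.9992^3·0.0412^3 = -0.000724
  k=3: (−1)^2·41.5692/(12)·0.9992^1·0.0412^5 = +0.000000
d^3_{-1,0}(0.0824) = +0.142076 -0.000724 +0.000000 = +0.141352
Attach z-rotation phases: D = e^{-i(-1)(2.4185)}·(+0.141352)·e^{-i(0)(0.4428)} = -0.105981+0.093534i

Wigner D-matrix element, Re=-0.1060 Im=0.0935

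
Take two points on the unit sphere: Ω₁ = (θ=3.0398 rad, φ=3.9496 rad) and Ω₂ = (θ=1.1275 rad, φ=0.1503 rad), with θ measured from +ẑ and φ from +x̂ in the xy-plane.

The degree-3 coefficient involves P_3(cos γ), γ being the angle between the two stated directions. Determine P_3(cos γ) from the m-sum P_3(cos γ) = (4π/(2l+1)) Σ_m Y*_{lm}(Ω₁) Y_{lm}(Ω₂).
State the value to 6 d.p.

Summing Y*_{l m}(θ₁,φ₁)·Y_{l m}(θ₂,φ₂) over m ∈ [−3, 3]; prefactor 4π/(2·3+1) = 1.795196:
  term(m=-3) = 0.00005 - 0.00012j   from Y*(Ω₁)=0.00033 - 0.00029j, Y(Ω₂)=0.27682 - 0.13403j
  term(m=-2) = -0.00095 - 0.00363j   from Y*(Ω₁)=0.00047 - 0.01049j, Y(Ω₂)=0.34167 - 0.10591j
  term(m=-1) = 0.00240 + 0.00185j   from Y*(Ω₁)=-0.08959 - 0.09374j, Y(Ω₂)=-0.02313 + 0.00350j
  term(m=+0) = 0.24083 + 0.00000j   from Y*(Ω₁)=-0.72332 + 0.00000j, Y(Ω₂)=-0.33295 + 0.00000j
  term(m=+1) = 0.00240 - 0.00185j   from Y*(Ω₁)=0.08959 - 0.09374j, Y(Ω₂)=0.02313 + 0.00350j
  term(m=+2) = -0.00095 + 0.00363j   from Y*(Ω₁)=0.00047 + 0.01049j, Y(Ω₂)=0.34167 + 0.10591j
  term(m=+3) = 0.00005 + 0.00012j   from Y*(Ω₁)=-0.00033 - 0.00029j, Y(Ω₂)=-0.27682 - 0.13403j
Total Σ_m = 0.24384 - 0.00000j. Multiply by 1.795196: 0.43774 - 0.00000j. P_3(cos γ) = 0.437744

0.437744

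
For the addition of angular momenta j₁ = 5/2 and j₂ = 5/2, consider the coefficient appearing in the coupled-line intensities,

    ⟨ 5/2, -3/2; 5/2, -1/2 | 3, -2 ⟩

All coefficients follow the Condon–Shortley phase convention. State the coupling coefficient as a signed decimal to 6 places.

-0.288675

triangle: 2!×3!×3!/9! = 72/362880
(j±m)!: 1!×4!×2!×3!×1!×5! = 34560
prefactor² = (2J+1)×Δ×N² = 48
  k=1: −1/(1!×1!×3!×1!×0!×2!) = -1/12
  k=2: +1/(2!×0!×2!×0!×1!×3!) = 1/24
Σ = -1/24  ⇒  CG² = 48×(-1/24)² = 1/12
CG = −√(1/12) = -0.288675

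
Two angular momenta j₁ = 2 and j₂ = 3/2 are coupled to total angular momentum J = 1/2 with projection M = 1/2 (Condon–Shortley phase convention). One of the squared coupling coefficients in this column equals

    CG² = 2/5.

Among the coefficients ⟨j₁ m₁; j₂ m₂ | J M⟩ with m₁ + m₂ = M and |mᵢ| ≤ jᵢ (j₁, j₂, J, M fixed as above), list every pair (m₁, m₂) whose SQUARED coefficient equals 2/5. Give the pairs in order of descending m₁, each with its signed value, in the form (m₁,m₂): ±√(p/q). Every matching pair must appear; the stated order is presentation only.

Admissible pairs with m₁+m₂ = M = 1/2: (-1,3/2), (0,1/2), (1,-1/2), (2,-3/2)
  (m₁,m₂)=(2,-3/2): CG² = 2/5, CG = +√(2/5)   ← matches the target
  (m₁,m₂)=(1,-1/2): CG² = 3/10, CG = −√(3/10)
  (m₁,m₂)=(0,1/2): CG² = 1/5, CG = +√(1/5)
  (m₁,m₂)=(-1,3/2): CG² = 1/10, CG = −√(1/10)
Pairs with CG² = 2/5: (2,-3/2): +√(2/5)

(2,-3/2): +√(2/5)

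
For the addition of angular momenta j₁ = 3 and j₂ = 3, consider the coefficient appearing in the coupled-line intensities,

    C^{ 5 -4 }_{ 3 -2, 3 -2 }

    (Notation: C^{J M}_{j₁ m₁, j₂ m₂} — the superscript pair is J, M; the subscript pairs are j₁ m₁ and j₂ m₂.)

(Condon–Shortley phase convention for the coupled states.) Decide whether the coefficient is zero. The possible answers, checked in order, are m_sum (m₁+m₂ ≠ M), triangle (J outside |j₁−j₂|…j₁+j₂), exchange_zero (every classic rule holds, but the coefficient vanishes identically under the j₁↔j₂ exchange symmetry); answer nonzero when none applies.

m-sum: m₁+m₂ = -2+(-2) = -4, M = -4  ✓
triangle: |j₁−j₂| = 0 ≤ J = 5 ≤ j₁+j₂ = 6  ✓
exchange: j₁=j₂ and m₁=m₂, and (−1)^(j₁+j₂−J) = (−1)^1 = −1 forces ⟨j₁m₁;j₂m₂|JM⟩ = −⟨j₂m₂;j₁m₁|JM⟩ = −⟨j₁m₁;j₂m₂|JM⟩ ⇒ the coefficient vanishes identically
Racah sum check: Σ_k collapses to 0 ⇒ CG = 0

exchange_zero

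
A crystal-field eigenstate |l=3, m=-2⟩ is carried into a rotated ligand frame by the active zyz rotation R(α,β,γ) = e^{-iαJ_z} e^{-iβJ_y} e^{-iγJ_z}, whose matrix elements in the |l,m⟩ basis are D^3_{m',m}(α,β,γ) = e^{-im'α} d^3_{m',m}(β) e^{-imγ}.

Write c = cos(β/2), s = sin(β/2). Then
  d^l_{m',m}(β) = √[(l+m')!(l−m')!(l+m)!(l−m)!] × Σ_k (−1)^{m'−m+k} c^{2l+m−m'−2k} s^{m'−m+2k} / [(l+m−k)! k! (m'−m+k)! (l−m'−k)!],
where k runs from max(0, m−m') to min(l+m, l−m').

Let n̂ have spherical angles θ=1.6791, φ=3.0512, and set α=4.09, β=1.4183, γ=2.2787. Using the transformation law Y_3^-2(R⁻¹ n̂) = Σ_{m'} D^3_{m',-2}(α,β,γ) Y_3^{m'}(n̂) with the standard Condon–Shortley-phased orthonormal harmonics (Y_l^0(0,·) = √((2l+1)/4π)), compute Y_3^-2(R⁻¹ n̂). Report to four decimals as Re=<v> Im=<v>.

Need the full column D^3_{m',-2} for m'=−3..3 at α=4.0900, β=1.4183, γ=2.2787.
cos(β/2)=0.758916, sin(β/2)=0.651189
d^3_{-3,-2}: single k=1 term ⇒ +0.401560;  D = -0.175156-0.361346i
d^3_{-2,-2}: k∈[0..1] ⇒ +0.191056 -0.703328 = -0.512272;  D = -0.504798-0.087187i
d^3_{-1,-2}: k∈[0..1] ⇒ -0.518411 +0.763364 = +0.244952;  D = -0.174591+0.171813i
d^3_{0,-2}: k∈[0..1] ⇒ +0.770458 -0.567252 = +0.203206;  D = -0.031369-0.200770i
d^3_{1,-2}: k∈[0..1] ⇒ -0.763364 +0.281014 = -0.482349;  D = -0.430614-0.217331i
d^3_{2,-2}: k∈[0..1] ⇒ +0.517827 -0.076250 = +0.441577;  D = -0.391471+0.204306i
d^3_{3,-2}: single k=0 term ⇒ -0.217673;  D = -0.030673+0.215501i
Y_3^{m'}(θ=1.6791,φ=3.0512) and Σ D·Y over m':
  (-0.1752-0.3613i)·(-0.3950-0.1098i)  (-0.5048-0.0872i)·(-0.1074-0.0196i)  (-0.1746+0.1718i)·(+0.3013+0.0273i)  (-0.0314-0.2008i)·(+0.1187+0.0000i)  (-0.4306-0.2173i)·(-0.3013+0.0273i)  (-0.3915+0.2043i)·(-0.1074+0.0196i)  (-0.0307+0.2155i)·(+0.3950-0.1098i)
Y_3^-2(R⁻¹ n̂) = +0.206241+0.316967i

Re=0.2062 Im=0.3170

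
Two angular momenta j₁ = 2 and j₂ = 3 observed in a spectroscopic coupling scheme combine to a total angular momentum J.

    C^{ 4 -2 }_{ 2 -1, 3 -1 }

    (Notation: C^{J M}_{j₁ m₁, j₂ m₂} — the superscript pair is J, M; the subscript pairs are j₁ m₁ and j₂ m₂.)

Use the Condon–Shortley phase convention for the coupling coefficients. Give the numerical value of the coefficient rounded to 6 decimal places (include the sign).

−√(1/28) ≈ -0.188982

j₁+j₂−J=1  J+j₁−j₂=3  J−j₁+j₂=5  j₁+j₂+J+1=10
(j₁±m₁, j₂±m₂, J±M) = (1,3,2,4,2,6)
P² = 5184/7
sum k=0..1:
  [0] +1/72 = 1/72
  [1] −1/48 = -1/48
S = -1/144
C² = P²·S² = 1/28 ; C = -0.188982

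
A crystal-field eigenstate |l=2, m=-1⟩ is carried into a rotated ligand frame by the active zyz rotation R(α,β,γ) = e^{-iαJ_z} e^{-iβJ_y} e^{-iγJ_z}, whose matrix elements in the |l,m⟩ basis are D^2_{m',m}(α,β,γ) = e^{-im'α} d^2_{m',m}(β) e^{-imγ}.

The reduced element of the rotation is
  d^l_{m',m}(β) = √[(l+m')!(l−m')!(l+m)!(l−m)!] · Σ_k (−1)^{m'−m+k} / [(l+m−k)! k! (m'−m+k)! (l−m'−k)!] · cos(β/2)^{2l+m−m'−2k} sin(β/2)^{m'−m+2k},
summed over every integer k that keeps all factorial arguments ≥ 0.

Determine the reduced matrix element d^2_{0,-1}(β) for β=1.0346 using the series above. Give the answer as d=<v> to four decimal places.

d^2_{0,-1}(β=1.0346) via the finite sum:
Half-angle: c=0.869158, s=0.494535. N=√(2·2·1·6)=4.898979
k∈{0,1} keeps every argument non-negative
  k=0: (−1)^1·4.8990/(2)·0.8692^3·0.4945^1 = -0.795369
  k=1: (−1)^2·4.8990/(2)·0.8692^1·0.4945^3 = +0.257493
d^2_{0,-1}(1.0346) = -0.795369 +0.257493 = -0.537875

d=-0.5379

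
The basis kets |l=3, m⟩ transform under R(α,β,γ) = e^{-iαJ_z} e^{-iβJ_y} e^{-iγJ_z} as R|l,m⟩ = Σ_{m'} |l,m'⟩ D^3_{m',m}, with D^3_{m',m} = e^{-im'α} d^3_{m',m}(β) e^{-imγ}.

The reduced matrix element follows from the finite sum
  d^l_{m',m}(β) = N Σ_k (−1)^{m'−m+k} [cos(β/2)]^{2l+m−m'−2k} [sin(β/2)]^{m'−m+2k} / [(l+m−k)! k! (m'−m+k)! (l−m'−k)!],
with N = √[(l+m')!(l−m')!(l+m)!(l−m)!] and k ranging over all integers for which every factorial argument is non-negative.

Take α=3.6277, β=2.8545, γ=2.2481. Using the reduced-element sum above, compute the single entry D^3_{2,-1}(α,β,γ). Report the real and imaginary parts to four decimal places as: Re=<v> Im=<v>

D^3_{2,-1}(3.6277,2.8545,2.2481) = e^{-i·2·3.6277}·d^3_{2,-1}(2.8545)·e^{-i·-1·2.2481}. Compute d first:
Half-angle: c=0.143054, s=0.989715. N=√(120·1·2·24)=75.894664
k∈{0,1} keeps every argument non-negative
  k=0: (−1)^3·75.8947/(12)·0.1431^3·0.9897^3 = -0.017950
  k=1: (−1)^4·75.8947/(24)·0.1431^1·0.9897^5 = +0.429586
d^3_{2,-1}(2.8545) = -0.017950 +0.429586 = +0.411636
D = (+0.563471-0.826136i)·(+0.411636)·(-0.626694+0.779265i) = +0.119644+0.393865i

Re=0.1196 Im=0.3939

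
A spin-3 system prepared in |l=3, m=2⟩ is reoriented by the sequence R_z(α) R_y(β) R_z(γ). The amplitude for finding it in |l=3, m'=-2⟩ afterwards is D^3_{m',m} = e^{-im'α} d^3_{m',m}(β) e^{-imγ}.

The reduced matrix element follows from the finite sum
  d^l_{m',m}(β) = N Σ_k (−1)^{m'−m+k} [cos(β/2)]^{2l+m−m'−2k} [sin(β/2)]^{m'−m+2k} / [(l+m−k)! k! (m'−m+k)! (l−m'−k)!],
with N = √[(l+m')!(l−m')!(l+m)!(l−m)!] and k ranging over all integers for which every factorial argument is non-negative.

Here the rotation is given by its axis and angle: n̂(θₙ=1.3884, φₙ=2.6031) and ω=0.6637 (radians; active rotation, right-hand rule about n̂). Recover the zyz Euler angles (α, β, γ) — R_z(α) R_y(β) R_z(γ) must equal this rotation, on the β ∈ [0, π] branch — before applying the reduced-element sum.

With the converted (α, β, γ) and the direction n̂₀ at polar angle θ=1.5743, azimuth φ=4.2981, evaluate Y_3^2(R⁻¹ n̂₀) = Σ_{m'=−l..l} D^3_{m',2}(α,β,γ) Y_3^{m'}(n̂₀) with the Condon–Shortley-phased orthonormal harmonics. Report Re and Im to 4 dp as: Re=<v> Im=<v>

Axis–angle → zyz. n̂ = (sinθₙcosφₙ, sinθₙsinφₙ, cosθₙ) = (-0.844242, +0.504335, +0.181387), ω = 0.6637.
R = I cosω + sinω [n̂]ₓ + (1−cosω) n̂n̂ᵀ gives
  R = [+0.939021, -0.202126, +0.278181; +0.021355, +0.841713, +0.539503; -0.343196, -0.500664, +0.794703]
β = atan2(√(R₁₃²+R₂₃²), R₃₃) = 0.652279; α = atan2(R₂₃, R₁₃) mod 2π = 1.094727; γ = atan2(R₃₂, −R₃₁) mod 2π = 5.313305
Need the full column D^3_{m',2} for m'=−3..3 at α=1.0947, β=0.6523, γ=5.3133.
cos(β/2)=0.947286, sin(β/2)=0.320388
d^3_{-3,2}: single k=5 term ⇒ +0.007833;  D = +0.003835-0.006830i
d^3_{-2,2}: k∈[4..5] ⇒ +0.047276 -0.001082 = +0.046194;  D = -0.025438-0.038559i
d^3_{-1,2}: k∈[3..4] ⇒ +0.176809 -0.010113 = +0.166696;  D = -0.165741+0.017820i
d^3_{0,2}: k∈[2..3] ⇒ +0.452730 -0.051788 = +0.400942;  D = -0.144599+0.373959i
d^3_{1,2}: k∈[1..2] ⇒ +0.772828 -0.176809 = +0.596019;  D = +0.395582+0.445819i
d^3_{2,2}: k∈[0..1] ⇒ +0.722583 -0.413284 = +0.309299;  D = +0.299707-0.076430i
d^3_{3,2}: single k=0 term ⇒ -0.598630;  D = -0.134361+0.583357i
Y_3^{m'}(θ=1.5743,φ=4.2981) and Σ D·Y over m':
  (+0.0038-0.0068i)·(+0.3950-0.1344i)  (-0.0254-0.0386i)·(+0.0024+0.0026i)  (-0.1657+0.0178i)·(+0.1301-0.2958i)  (-0.1446+0.3740i)·(+0.0039+0.0000i)  (+0.3956+0.4458i)·(-0.1301-0.2958i)  (+0.2997-0.0764i)·(+0.0024-0.0026i)  (-0.1344+0.5834i)·(-0.3950-0.1344i)
Y_3^2(R⁻¹ n̂) = +0.196189-0.338911i

Re=0.1962 Im=-0.3389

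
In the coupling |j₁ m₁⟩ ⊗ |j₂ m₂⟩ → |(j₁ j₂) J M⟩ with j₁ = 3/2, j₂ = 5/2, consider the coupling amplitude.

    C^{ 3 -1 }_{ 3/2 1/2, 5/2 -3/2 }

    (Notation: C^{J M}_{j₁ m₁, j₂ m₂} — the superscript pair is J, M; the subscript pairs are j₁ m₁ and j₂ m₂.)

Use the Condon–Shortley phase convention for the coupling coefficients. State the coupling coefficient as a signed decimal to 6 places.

triangle: 1!×2!×4!/8! = 48/40320
(j±m)!: 2!×1!×1!×4!×2!×4! = 2304
prefactor² = (2J+1)×Δ×N² = 96/5
  k=0: +1/(0!×1!×1!×1!×1!×3!) = 1/6
  k=1: −1/(1!×0!×0!×0!×2!×4!) = -1/48
Σ = 7/48  ⇒  CG² = 96/5×(7/48)² = 49/120
CG = +√(49/120) = +0.639010

+0.639010  (= +√(49/120))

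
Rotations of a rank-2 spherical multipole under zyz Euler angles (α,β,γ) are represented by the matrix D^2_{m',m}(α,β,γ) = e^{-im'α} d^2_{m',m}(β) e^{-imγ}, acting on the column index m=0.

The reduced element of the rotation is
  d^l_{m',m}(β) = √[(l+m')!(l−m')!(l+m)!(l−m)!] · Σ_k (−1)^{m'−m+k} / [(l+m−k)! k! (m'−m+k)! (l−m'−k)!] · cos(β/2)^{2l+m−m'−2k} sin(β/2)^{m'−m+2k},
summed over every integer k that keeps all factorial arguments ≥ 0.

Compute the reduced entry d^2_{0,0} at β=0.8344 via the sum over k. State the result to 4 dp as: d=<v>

d=0.1766

d^2_{0,0}(β=0.8344) via the finite sum:
With c≡cos(β/2)=0.914227 and s≡sin(β/2)=0.405202, N=[2·2·2·2]^{1/2}=4.000000
k∈{0,1,2} keeps every argument non-negative
  k=0: (−1)^0·4.0000/(4)·0.9142^4·0.4052^0 = +0.698580
  k=1: (−1)^1·4.0000/(1)·0.9142^2·0.4052^2 = -0.548923
  k=2: (−1)^2·4.0000/(4)·0.9142^0·0.4052^4 = +0.026958
d^2_{0,0}(0.8344) = +0.698580 -0.548923 +0.026958 = +0.176615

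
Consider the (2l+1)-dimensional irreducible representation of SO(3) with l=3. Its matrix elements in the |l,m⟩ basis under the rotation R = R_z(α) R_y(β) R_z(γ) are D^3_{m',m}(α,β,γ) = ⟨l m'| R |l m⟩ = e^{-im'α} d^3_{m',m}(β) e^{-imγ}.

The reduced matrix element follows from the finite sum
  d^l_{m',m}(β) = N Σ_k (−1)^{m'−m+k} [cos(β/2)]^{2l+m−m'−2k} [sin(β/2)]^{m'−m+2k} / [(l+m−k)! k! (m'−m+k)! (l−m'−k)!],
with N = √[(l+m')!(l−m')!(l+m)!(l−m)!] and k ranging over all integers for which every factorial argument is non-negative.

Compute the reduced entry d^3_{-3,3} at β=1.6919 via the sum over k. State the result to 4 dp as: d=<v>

d=0.1760

d^3_{-3,3}(β=1.6919) via the finite sum:
Half-angle: c=0.663020, s=0.748601. N=√(1·720·720·1)=720.000000
k∈{6} keeps every argument non-negative
  k=6: (−1)^0·720.0000/(720)·0.6630^0·0.7486^6 = +0.175996
d^3_{-3,3}(1.6919) = +0.175996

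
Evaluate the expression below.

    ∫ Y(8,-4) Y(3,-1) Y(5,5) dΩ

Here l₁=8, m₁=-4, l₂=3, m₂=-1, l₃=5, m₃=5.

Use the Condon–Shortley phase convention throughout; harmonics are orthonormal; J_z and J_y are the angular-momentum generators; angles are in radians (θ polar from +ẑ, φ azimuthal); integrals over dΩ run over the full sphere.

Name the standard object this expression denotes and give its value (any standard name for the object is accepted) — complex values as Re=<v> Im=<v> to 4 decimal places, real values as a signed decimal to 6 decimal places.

Gaunt coefficient, +0.034108

This is a Gaunt coefficient — the integral of a triple product of spherical harmonics over the sphere.
Rules hold: Σm=0, L=16 even, 5≤5≤11.
N = 17·7·11 = 1309
Δ = 6!·10!·0!/17! = 1/136136
Racah Σ t=3..3: t=3:−1/518400 = -1/518400
⇒ 3j(8 3 5; 0 0 0)² = 56/2431, sgn +1
Racah Σ t=2..2: t=2:+1/174182400 = 1/174182400
⇒ 3j(8 3 5; -4 -1 5)² = 3/6188, sgn +1
4πI² = N·(3j₀)²·(3jₘ)² = 42/2873
I = +1·√(0.0146189/4π) = 0.03410766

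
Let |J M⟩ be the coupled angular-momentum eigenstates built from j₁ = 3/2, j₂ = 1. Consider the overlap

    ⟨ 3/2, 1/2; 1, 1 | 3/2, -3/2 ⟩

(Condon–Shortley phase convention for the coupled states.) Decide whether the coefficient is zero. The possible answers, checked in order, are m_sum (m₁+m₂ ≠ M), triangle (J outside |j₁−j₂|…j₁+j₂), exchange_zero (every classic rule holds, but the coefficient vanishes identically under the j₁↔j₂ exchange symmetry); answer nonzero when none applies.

m-sum: m₁+m₂ = 1/2+1 = 3/2, M = -3/2  ✗ ⇒ coefficient is 0

m_sum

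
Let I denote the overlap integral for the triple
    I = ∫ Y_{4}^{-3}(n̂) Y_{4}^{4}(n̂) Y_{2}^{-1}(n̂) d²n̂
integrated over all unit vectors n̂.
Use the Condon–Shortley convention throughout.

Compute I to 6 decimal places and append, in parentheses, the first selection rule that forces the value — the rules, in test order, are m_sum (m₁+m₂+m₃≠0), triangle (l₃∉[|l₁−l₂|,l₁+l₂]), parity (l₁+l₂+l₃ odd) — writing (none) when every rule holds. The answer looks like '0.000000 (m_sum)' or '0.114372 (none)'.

0.198645 (none)

Rules hold: Σm=0, L=10 even, 0≤2≤8.
N = 9·9·5 = 405
Δ = 6!·2!·2!/11! = 1/13860
Racah Σ t=2..4: t=2:+1/192 t=3:−1/36 t=4:+1/192 = -5/288
⇒ 3j(4 4 2; 0 0 0)² = 20/693, sgn -1
Racah Σ t=6..6: t=6:+1/1440 = 1/1440
⇒ 3j(4 4 2; -3 4 -1)² = 7/165, sgn -1
4πI² = N·(3j₀)²·(3jₘ)² = 60/121
I = +1·√(0.495868/4π) = 0.19864517
No selection rule forces the value: the integral is nonzero (none).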